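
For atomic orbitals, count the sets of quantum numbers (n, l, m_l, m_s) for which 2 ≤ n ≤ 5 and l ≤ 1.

Per-shell orbital counts meeting the constraint:
n=2 → 4; n=3 → 4; n=4 → 4; n=5 → 4.
Orbitals: 4 + 4 + 4 + 4 = 16. Including both spin states (m_s = ±1/2) gives 2 × 16 = 32 states.

32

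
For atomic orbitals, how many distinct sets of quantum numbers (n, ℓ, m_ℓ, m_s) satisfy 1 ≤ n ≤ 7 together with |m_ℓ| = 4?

Per-shell orbital counts meeting the constraint:
n=5 → 2; n=6 → 4; n=7 → 6.
Orbitals: 2 + 4 + 6 = 12. Including both spin states (m_s = ±1/2) gives 2 × 12 = 24 states.

24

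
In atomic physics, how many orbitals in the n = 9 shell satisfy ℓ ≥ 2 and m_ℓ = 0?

7

Go through ℓ = 0, …, 8 (the values permitted for n = 9).
Orbitals with ℓ ≥ 2 and m_ℓ = 0, by ℓ: ℓ=2 → 1; ℓ=3 → 1; ℓ=4 → 1; ℓ=5 → 1; ℓ=6 → 1; ℓ=7 → 1; ℓ=8 → 1.
Total orbitals: 1 + 1 + 1 + 1 + 1 + 1 + 1 = 7.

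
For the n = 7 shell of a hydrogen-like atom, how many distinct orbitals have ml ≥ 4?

6

Contributions: l=4 → 1; l=5 → 2; l=6 → 3.
Total orbitals: 1 + 2 + 3 = 6.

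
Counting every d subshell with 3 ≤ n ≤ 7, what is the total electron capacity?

A d subshell (l = 2) exists for every n ≥ 3, so shells n = 3, 4, 5, 6, 7 each contribute one — 5 subshells.
Since each d subshell holds 2(2·2+1) = 10 electrons, the total is 5 × 10 = 50.

50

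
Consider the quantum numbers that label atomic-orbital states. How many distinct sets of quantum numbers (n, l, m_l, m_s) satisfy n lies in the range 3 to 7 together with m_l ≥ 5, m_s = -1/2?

Per-shell orbital counts meeting the constraint:
n=6 → 1; n=7 → 3.
Orbitals: 1 + 3 = 4. With m_s fixed to -1/2 there is one state per orbital, so 4 states.

4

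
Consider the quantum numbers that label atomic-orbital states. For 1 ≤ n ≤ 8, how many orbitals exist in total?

204

Total orbitals = 1² + 2² + 3² + 4² + 5² + 6² + 7² + 8² = 204.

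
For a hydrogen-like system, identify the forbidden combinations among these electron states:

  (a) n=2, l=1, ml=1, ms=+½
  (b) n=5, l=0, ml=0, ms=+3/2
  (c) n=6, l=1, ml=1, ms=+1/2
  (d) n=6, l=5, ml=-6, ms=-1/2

(b) has ms = +3/2, but an electron's spin must be ±1/2.
(d) has |ml| = 6 > l = 5, violating −l ≤ ml ≤ l.
The remaining sets (a), (c) satisfy all four rules.

(b) and (d)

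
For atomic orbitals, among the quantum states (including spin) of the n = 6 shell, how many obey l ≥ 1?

The n = 6 shell has l = 0 through 5; check each.
Contributions: l=1 → 3; l=2 → 5; l=3 → 7; l=4 → 9; l=5 → 11.
Orbitals: 3 + 5 + 7 + 9 + 11 = 35. Each orbital carries two spin states, so 35 × 2 = 70 states.

70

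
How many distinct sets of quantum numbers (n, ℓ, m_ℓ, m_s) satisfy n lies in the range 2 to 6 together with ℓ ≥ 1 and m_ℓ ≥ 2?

Work shell by shell — for each n, count the (ℓ, m_ℓ) pairs that satisfy ℓ ≥ 1 and m_ℓ ≥ 2:
n=3 → 1; n=4 → 3; n=5 → 6; n=6 → 10.
Orbitals: 1 + 3 + 6 + 10 = 20. Including both spin states (m_s = ±1/2) gives 2 × 20 = 40 states.

40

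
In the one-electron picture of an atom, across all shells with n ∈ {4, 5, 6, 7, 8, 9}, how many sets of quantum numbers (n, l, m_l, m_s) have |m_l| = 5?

Work shell by shell — for each n, count the (l, m_l) pairs that satisfy |m_l| = 5:
n=6 → 2; n=7 → 4; n=8 → 6; n=9 → 8.
Orbitals: 2 + 4 + 6 + 8 = 20. Including both spin states (m_s = ±1/2) gives 2 × 20 = 40 states.

40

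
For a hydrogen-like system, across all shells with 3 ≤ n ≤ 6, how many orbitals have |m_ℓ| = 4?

Treat each shell separately and count matching orbitals:
n=5 → 2; n=6 → 4.
Total orbitals: 2 + 4 = 6.

6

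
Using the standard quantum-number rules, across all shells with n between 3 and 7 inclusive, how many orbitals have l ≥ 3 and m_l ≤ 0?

50

Go shell by shell, enumerating (l, m_l) with l ≥ 3 and m_l ≤ 0:
n=4 → 4; n=5 → 9; n=6 → 15; n=7 → 22.
Total orbitals: 4 + 9 + 15 + 22 = 50.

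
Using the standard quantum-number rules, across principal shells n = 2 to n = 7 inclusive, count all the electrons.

278

Shell n has n² orbitals: 2²=4 + 3²=9 + 4²=16 + 5²=25 + 6²=36 + 7²=49 = 139 orbitals.
Two spin states per orbital: 2 × 139 = 278 electrons.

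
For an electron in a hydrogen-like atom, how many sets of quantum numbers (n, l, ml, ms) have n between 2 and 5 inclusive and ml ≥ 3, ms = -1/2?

Go shell by shell, enumerating (l, ml) with ml ≥ 3:
n=4 → 1; n=5 → 3.
Orbitals: 1 + 3 = 4. With ms fixed to -1/2 there is one state per orbital, so 4 states.

4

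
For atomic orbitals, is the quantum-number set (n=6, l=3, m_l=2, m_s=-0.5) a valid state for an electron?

n = 6 is a positive integer. l = 3 satisfies 0 ≤ l ≤ n−1 = 5. m_l = 2 lies in the range −l … +l (here −3 … 3). m_s = -1/2 is one of ±1/2.
All four constraints are satisfied.

Yes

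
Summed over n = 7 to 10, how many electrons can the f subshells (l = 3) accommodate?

An f subshell (l = 3) exists for every n ≥ 4, so shells n = 7, 8, 9, 10 each contribute one — 4 subshells.
Since each f subshell holds 2(2·3+1) = 14 electrons, the total is 4 × 14 = 56.

56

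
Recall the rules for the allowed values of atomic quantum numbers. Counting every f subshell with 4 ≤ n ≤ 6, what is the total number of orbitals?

An f subshell (l = 3) exists for every n ≥ 4, so shells n = 4, 5, 6 each contribute one — 3 subshells.
Since each f subshell has 2·3+1 = 7 orbitals, the total is 3 × 7 = 21.

21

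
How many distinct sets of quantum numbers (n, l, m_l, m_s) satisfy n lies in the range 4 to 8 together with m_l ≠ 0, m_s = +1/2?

Go shell by shell, enumerating (l, m_l) with m_l ≠ 0:
n=4 → 12; n=5 → 20; n=6 → 30; n=7 → 42; n=8 → 56.
Orbitals: 12 + 20 + 30 + 42 + 56 = 160. With m_s fixed to +1/2 there is one state per orbital, so 160 states.

160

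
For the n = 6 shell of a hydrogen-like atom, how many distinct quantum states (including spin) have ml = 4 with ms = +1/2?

For n = 6, l ranges over 0 … 5.
Contributions: l=4 → 1; l=5 → 1.
Orbitals: 1 + 1 = 2. With ms fixed to a single value there is one state per orbital, giving 2 states.

2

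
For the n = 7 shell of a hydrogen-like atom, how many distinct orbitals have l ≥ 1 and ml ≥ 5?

The n = 7 shell has l = 0 through 6; check each.
Per l-value: l=5 → 1; l=6 → 2.
Total orbitals: 1 + 2 = 3.

3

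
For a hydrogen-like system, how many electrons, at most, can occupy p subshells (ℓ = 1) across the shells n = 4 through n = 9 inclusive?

A p subshell (ℓ = 1) exists for every n ≥ 2, so shells n = 4, 5, 6, 7, 8, 9 each contribute one — 6 subshells.
Since each p subshell holds 2(2·1+1) = 6 electrons, the total is 6 × 6 = 36.

36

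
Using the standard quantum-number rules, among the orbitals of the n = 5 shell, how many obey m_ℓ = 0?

5

For n = 5, ℓ ranges over 0 … 4.
Orbitals with m_ℓ = 0, by ℓ: ℓ=0 → 1; ℓ=1 → 1; ℓ=2 → 1; ℓ=3 → 1; ℓ=4 → 1.
Total orbitals: 1 + 1 + 1 + 1 + 1 = 5.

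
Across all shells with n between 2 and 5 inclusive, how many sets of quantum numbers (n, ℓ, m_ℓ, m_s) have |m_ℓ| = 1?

Treat each shell separately and count matching orbitals:
n=2 → 2; n=3 → 4; n=4 → 6; n=5 → 8.
Orbitals: 2 + 4 + 6 + 8 = 20. Including both spin states (m_s = ±1/2) gives 2 × 20 = 40 states.

40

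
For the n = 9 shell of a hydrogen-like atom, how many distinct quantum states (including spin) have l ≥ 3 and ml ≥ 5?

20

The n = 9 shell has l = 0 through 8; check each.
Per l-value: l=5 → 1; l=6 → 2; l=7 → 3; l=8 → 4.
Orbitals: 1 + 2 + 3 + 4 = 10. Each orbital carries two spin states, so 10 × 2 = 20 states.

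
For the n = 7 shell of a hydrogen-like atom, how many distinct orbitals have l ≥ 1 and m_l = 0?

With n = 7 the allowed l are 0, 1, …, 6.
Contributions: l=1 → 1; l=2 → 1; l=3 → 1; l=4 → 1; l=5 → 1; l=6 → 1.
Total orbitals: 1 + 1 + 1 + 1 + 1 + 1 = 6.

6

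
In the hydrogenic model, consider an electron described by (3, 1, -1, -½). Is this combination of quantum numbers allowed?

n = 3 is a positive integer. ℓ = 1 satisfies 0 ≤ ℓ ≤ n−1 = 2. m_ℓ = -1 lies in the range −ℓ … +ℓ (here −1 … 1). m_s = -1/2 is one of ±1/2.
All four constraints are satisfied.

Yes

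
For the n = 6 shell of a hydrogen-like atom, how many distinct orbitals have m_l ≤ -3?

6

The (l, m_l) pairs meeting m_l ≤ -3 give: l=3 → 1; l=4 → 2; l=5 → 3.
Total orbitals: 1 + 2 + 3 = 6.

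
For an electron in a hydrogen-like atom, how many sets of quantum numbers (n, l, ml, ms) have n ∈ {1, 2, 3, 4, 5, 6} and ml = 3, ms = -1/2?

Per-shell orbital counts meeting the constraint:
n=4 → 1; n=5 → 2; n=6 → 3.
Orbitals: 1 + 2 + 3 = 6. With ms fixed to -1/2 there is one state per orbital, so 6 states.

6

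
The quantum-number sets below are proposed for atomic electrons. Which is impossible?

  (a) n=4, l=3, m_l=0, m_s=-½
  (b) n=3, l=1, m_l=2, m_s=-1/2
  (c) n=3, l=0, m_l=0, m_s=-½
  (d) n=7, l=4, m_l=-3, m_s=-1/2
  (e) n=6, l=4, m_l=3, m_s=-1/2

(b)

(b) has |m_l| = 2 > l = 1, violating −l ≤ m_l ≤ l.
The remaining sets (a), (c), (d), (e) satisfy all four rules.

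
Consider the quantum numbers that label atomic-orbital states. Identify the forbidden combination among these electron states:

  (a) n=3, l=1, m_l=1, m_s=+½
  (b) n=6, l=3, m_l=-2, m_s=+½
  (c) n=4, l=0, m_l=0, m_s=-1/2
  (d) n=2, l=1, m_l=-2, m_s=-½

(d) has |m_l| = 2 > l = 1, violating −l ≤ m_l ≤ l.
The remaining sets (a), (b), (c) satisfy all four rules.

(d)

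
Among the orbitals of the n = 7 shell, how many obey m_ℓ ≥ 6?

With n = 7 the allowed ℓ are 0, 1, …, 6.
The (ℓ, m_ℓ) pairs meeting m_ℓ ≥ 6 give: ℓ=6 → 1.
Total orbitals: 1.

1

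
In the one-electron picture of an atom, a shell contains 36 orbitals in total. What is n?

n = 6

n² = 36 ⇒ n = 6.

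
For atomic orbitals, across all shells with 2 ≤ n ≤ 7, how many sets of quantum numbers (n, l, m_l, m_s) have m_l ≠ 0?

224

Per-shell orbital counts meeting the constraint:
n=2 → 2; n=3 → 6; n=4 → 12; n=5 → 20; n=6 → 30; n=7 → 42.
Orbitals: 2 + 6 + 12 + 20 + 30 + 42 = 112. Including both spin states (m_s = ±1/2) gives 2 × 112 = 224 states.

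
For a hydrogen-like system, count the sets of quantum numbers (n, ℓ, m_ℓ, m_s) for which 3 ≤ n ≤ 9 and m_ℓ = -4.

30

Go shell by shell, enumerating (ℓ, m_ℓ) with m_ℓ = -4:
n=5 → 1; n=6 → 2; n=7 → 3; n=8 → 4; n=9 → 5.
Orbitals: 1 + 2 + 3 + 4 + 5 = 15. Including both spin states (m_s = ±1/2) gives 2 × 15 = 30 states.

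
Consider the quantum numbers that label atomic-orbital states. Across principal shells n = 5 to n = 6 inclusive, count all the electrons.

122

Shell n has n² orbitals: 5²=25 + 6²=36 = 61 orbitals.
Two spin states per orbital: 2 × 61 = 122 electrons.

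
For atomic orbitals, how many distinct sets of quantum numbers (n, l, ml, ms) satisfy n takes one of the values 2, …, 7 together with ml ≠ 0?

Count contributing orbitals for each principal shell:
n=2 → 2; n=3 → 6; n=4 → 12; n=5 → 20; n=6 → 30; n=7 → 42.
Orbitals: 2 + 6 + 12 + 20 + 30 + 42 = 112. Including both spin states (ms = ±1/2) gives 2 × 112 = 224 states.

224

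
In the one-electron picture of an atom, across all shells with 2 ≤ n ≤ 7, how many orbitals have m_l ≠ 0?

112

Treat each shell separately and count matching orbitals:
n=2 → 2; n=3 → 6; n=4 → 12; n=5 → 20; n=6 → 30; n=7 → 42.
Total orbitals: 2 + 6 + 12 + 20 + 30 + 42 = 112.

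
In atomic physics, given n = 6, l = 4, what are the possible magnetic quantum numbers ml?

ml takes every integer from −l to +l. With l = 4 that gives the 9 values -4, -3, -2, -1, 0, 1, 2, 3, 4.

-4, -3, -2, -1, 0, 1, 2, 3, 4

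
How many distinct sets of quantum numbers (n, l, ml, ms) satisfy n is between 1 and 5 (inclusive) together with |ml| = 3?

For each n in the range, tally the orbitals obeying |ml| = 3:
n=4 → 2; n=5 → 4.
Orbitals: 2 + 4 = 6. Including both spin states (ms = ±1/2) gives 2 × 6 = 12 states.

12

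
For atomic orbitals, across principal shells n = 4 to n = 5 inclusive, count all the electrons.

82

Shell n has n² orbitals: 4²=16 + 5²=25 = 41 orbitals.
Two spin states per orbital: 2 × 41 = 82 electrons.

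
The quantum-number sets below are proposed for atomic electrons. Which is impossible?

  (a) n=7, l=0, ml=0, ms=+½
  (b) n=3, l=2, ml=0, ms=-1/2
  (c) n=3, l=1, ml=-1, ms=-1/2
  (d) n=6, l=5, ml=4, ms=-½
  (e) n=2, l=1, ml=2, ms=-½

(e)

(e) has |ml| = 2 > l = 1, violating −l ≤ ml ≤ l.
The remaining sets (a), (b), (c), (d) satisfy all four rules.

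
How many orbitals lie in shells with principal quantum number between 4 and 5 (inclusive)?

Shell n has n² orbitals: 4²=16 + 5²=25 = 41 orbitals.

41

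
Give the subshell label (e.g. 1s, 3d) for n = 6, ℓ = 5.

6h

ℓ = 5 corresponds to the letter 'h', so the subshell is 6h.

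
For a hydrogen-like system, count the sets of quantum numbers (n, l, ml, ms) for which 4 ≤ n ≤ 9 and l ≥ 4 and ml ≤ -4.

70

Go shell by shell, enumerating (l, ml) with l ≥ 4 and ml ≤ -4:
n=5 → 1; n=6 → 3; n=7 → 6; n=8 → 10; n=9 → 15.
Orbitals: 1 + 3 + 6 + 10 + 15 = 35. Including both spin states (ms = ±1/2) gives 2 × 35 = 70 states.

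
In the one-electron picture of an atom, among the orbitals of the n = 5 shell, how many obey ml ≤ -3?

Contributions: l=3 → 1; l=4 → 2.
Total orbitals: 1 + 2 = 3.

3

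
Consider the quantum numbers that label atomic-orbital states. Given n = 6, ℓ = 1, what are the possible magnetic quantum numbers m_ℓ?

-1, 0, 1

m_ℓ takes every integer from −ℓ to +ℓ. With ℓ = 1 that gives the 3 values -1, 0, 1.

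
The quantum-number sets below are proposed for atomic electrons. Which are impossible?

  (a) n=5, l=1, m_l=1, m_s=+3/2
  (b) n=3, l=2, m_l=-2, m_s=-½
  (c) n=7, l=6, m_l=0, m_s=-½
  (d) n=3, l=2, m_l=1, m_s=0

(a) and (d)

(a) has m_s = +3/2, but an electron's spin must be ±1/2.
(d) has m_s = 0, but an electron's spin must be ±1/2.
The remaining sets (b), (c) satisfy all four rules.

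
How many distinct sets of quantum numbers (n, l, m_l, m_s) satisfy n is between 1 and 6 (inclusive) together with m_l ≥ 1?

Work shell by shell — for each n, count the (l, m_l) pairs that satisfy m_l ≥ 1:
n=2 → 1; n=3 → 3; n=4 → 6; n=5 → 10; n=6 → 15.
Orbitals: 1 + 3 + 6 + 10 + 15 = 35. Including both spin states (m_s = ±1/2) gives 2 × 35 = 70 states.

70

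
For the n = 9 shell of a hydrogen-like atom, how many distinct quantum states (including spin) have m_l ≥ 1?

Contributions: l=1 → 1; l=2 → 2; l=3 → 3; l=4 → 4; l=5 → 5; l=6 → 6; l=7 → 7; l=8 → 8.
Orbitals: 1 + 2 + 3 + 4 + 5 + 6 + 7 + 8 = 36. Each orbital carries two spin states, so 36 × 2 = 72 states.

72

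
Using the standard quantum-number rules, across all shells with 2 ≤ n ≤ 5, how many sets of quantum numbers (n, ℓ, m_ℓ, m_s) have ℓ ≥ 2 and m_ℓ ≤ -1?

Work shell by shell — for each n, count the (ℓ, m_ℓ) pairs that satisfy ℓ ≥ 2 and m_ℓ ≤ -1:
n=3 → 2; n=4 → 5; n=5 → 9.
Orbitals: 2 + 5 + 9 = 16. Including both spin states (m_s = ±1/2) gives 2 × 16 = 32 states.

32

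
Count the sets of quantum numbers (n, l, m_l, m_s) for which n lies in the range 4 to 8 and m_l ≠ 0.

Per-shell orbital counts meeting the constraint:
n=4 → 12; n=5 → 20; n=6 → 30; n=7 → 42; n=8 → 56.
Orbitals: 12 + 20 + 30 + 42 + 56 = 160. Including both spin states (m_s = ±1/2) gives 2 × 160 = 320 states.

320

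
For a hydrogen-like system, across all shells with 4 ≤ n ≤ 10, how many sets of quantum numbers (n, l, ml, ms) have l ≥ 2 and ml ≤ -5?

70

Per-shell orbital counts meeting the constraint:
n=6 → 1; n=7 → 3; n=8 → 6; n=9 → 10; n=10 → 15.
Orbitals: 1 + 3 + 6 + 10 + 15 = 35. Including both spin states (ms = ±1/2) gives 2 × 35 = 70 states.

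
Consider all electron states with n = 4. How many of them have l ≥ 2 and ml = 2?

4

The n = 4 shell has l = 0 through 3; check each.
Contributions: l=2 → 1; l=3 → 1.
Orbitals: 1 + 1 = 2. Each orbital carries two spin states, so 2 × 2 = 4 states.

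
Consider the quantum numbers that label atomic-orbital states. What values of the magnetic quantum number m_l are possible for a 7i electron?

The 7i subshell has l = 6, and m_l takes every integer from −l to +l. With l = 6 that gives the 13 values -6, -5, -4, -3, -2, -1, 0, 1, 2, 3, 4, 5, 6.

-6, -5, -4, -3, -2, -1, 0, 1, 2, 3, 4, 5, 6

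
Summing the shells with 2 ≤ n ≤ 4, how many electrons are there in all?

58

Shell n has n² orbitals: 2²=4 + 3²=9 + 4²=16 = 29 orbitals.
Two spin states per orbital: 2 × 29 = 58 electrons.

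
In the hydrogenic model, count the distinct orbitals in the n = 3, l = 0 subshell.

1

A subshell has 2l+1 orbitals; with l = 0, that's 1.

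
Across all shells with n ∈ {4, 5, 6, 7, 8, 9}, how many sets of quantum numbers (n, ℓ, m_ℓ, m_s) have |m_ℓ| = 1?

For each n in the range, tally the orbitals obeying |m_ℓ| = 1:
n=4 → 6; n=5 → 8; n=6 → 10; n=7 → 12; n=8 → 14; n=9 → 16.
Orbitals: 6 + 8 + 10 + 12 + 14 + 16 = 66. Including both spin states (m_s = ±1/2) gives 2 × 66 = 132 states.

132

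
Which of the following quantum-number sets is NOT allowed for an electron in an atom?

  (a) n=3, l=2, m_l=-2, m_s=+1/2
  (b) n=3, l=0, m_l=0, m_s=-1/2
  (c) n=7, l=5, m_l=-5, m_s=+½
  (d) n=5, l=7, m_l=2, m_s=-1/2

(d) has l = 7 ≥ n = 5, violating 0 ≤ l ≤ n−1.
The remaining sets (a), (b), (c) satisfy all four rules.

(d)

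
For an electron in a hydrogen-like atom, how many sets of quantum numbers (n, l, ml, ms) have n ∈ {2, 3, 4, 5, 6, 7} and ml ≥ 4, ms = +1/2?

10

Per-shell orbital counts meeting the constraint:
n=5 → 1; n=6 → 3; n=7 → 6.
Orbitals: 1 + 3 + 6 = 10. With ms fixed to +1/2 there is one state per orbital, so 10 states.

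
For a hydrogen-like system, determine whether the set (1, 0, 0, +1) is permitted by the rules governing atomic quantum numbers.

Invalid

The spin quantum number for an electron can only be ms = +1/2 or −1/2; ms = +1 is not one of those.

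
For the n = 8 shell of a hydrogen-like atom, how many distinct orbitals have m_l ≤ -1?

28

Contributions: l=1 → 1; l=2 → 2; l=3 → 3; l=4 → 4; l=5 → 5; l=6 → 6; l=7 → 7.
Total orbitals: 1 + 2 + 3 + 4 + 5 + 6 + 7 = 28.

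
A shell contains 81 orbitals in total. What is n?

n = 9

n² = 81 ⇒ n = 9.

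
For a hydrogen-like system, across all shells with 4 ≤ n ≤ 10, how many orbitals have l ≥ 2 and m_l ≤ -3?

84

Per-shell orbital counts meeting the constraint:
n=4 → 1; n=5 → 3; n=6 → 6; n=7 → 10; n=8 → 15; n=9 → 21; n=10 → 28.
Total orbitals: 1 + 3 + 6 + 10 + 15 + 21 + 28 = 84.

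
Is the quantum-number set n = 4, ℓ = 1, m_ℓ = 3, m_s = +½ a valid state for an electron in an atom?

Invalid

The magnetic quantum number must satisfy −ℓ ≤ m_ℓ ≤ ℓ. With ℓ = 1, m_ℓ can only be -1, 0, 1, so m_ℓ = 3 is forbidden.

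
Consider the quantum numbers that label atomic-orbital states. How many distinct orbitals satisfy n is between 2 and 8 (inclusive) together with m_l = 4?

Treat each shell separately and count matching orbitals:
n=5 → 1; n=6 → 2; n=7 → 3; n=8 → 4.
Total orbitals: 1 + 2 + 3 + 4 = 10.

10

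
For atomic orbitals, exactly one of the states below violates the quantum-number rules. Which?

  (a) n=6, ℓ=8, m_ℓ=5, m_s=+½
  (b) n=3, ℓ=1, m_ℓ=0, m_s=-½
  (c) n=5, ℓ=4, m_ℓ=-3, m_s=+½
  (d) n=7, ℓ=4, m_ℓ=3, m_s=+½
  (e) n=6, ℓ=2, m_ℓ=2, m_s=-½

(a)

(a) has ℓ = 8 ≥ n = 6, violating 0 ≤ ℓ ≤ n−1.
The remaining sets (b), (c), (d), (e) satisfy all four rules.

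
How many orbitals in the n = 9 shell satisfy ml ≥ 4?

15

With n = 9 the allowed l are 0, 1, …, 8.
The (l, ml) pairs meeting ml ≥ 4 give: l=4 → 1; l=5 → 2; l=6 → 3; l=7 → 4; l=8 → 5.
Total orbitals: 1 + 2 + 3 + 4 + 5 = 15.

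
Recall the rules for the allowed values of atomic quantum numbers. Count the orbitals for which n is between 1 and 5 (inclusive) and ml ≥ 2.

10

Per-shell orbital counts meeting the constraint:
n=3 → 1; n=4 → 3; n=5 → 6.
Total orbitals: 1 + 3 + 6 = 10.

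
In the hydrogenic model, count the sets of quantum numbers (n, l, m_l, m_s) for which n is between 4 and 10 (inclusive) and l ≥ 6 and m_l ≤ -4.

80

Go shell by shell, enumerating (l, m_l) with l ≥ 6 and m_l ≤ -4:
n=7 → 3; n=8 → 7; n=9 → 12; n=10 → 18.
Orbitals: 3 + 7 + 12 + 18 = 40. Including both spin states (m_s = ±1/2) gives 2 × 40 = 80 states.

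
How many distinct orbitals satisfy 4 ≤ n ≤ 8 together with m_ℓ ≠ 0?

160

Go shell by shell, enumerating (ℓ, m_ℓ) with m_ℓ ≠ 0:
n=4 → 12; n=5 → 20; n=6 → 30; n=7 → 42; n=8 → 56.
Total orbitals: 12 + 20 + 30 + 42 + 56 = 160.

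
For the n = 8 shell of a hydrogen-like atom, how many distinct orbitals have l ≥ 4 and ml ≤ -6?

3

For n = 8, l ranges over 0 … 7.
Per l-value: l=6 → 1; l=7 → 2.
Total orbitals: 1 + 2 = 3.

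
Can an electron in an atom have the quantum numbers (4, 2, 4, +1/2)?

Invalid

The magnetic quantum number must satisfy −ℓ ≤ m_ℓ ≤ ℓ. With ℓ = 2, m_ℓ can only be -2, -1, 0, 1, 2, so m_ℓ = 4 is forbidden.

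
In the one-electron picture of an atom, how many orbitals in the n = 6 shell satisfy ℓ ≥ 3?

Go through ℓ = 0, …, 5 (the values permitted for n = 6).
Orbitals with ℓ ≥ 3, by ℓ: ℓ=3 → 7; ℓ=4 → 9; ℓ=5 → 11.
Total orbitals: 7 + 9 + 11 = 27.

27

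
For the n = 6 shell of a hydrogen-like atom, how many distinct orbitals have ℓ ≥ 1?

35

For n = 6, ℓ ranges over 0 … 5.
Contributions: ℓ=1 → 3; ℓ=2 → 5; ℓ=3 → 7; ℓ=4 → 9; ℓ=5 → 11.
Total orbitals: 3 + 5 + 7 + 9 + 11 = 35.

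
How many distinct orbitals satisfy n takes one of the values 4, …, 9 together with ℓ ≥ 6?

86

Per-shell orbital counts meeting the constraint:
n=7 → 13; n=8 → 28; n=9 → 45.
Total orbitals: 13 + 28 + 45 = 86.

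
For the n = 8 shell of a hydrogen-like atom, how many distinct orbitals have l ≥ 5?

The n = 8 shell has l = 0 through 7; check each.
The (l, ml) pairs meeting l ≥ 5 give: l=5 → 11; l=6 → 13; l=7 → 15.
Total orbitals: 11 + 13 + 15 = 39.

39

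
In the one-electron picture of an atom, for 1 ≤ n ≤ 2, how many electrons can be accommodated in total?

Total orbitals = 1² + 2² = 5. Doubling for spin gives 10 electrons.

10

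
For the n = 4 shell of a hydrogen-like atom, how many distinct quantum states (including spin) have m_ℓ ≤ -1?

12

Go through ℓ = 0, …, 3 (the values permitted for n = 4).
The (ℓ, m_ℓ) pairs meeting m_ℓ ≤ -1 give: ℓ=1 → 1; ℓ=2 → 2; ℓ=3 → 3.
Orbitals: 1 + 2 + 3 = 6. Each orbital carries two spin states, so 6 × 2 = 12 states.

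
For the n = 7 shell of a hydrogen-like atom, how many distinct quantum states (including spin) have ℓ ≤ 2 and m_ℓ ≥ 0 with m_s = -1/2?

Go through ℓ = 0, …, 6 (the values permitted for n = 7).
Contributions: ℓ=0 → 1; ℓ=1 → 2; ℓ=2 → 3.
Orbitals: 1 + 2 + 3 = 6. With m_s fixed to a single value there is one state per orbital, giving 6 states.

6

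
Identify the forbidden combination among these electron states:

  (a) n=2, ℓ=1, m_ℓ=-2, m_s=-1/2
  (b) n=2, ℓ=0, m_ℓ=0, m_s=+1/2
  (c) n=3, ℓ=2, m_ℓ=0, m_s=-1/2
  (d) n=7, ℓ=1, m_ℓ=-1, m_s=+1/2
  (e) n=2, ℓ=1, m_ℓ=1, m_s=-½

(a) has |m_ℓ| = 2 > ℓ = 1, violating −ℓ ≤ m_ℓ ≤ ℓ.
The remaining sets (b), (c), (d), (e) satisfy all four rules.

(a)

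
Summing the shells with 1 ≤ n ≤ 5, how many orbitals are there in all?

Shell n has n² orbitals: 1²=1 + 2²=4 + 3²=9 + 4²=16 + 5²=25 = 55 orbitals.

55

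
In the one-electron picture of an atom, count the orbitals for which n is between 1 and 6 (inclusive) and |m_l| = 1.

30

Go shell by shell, enumerating (l, m_l) with |m_l| = 1:
n=2 → 2; n=3 → 4; n=4 → 6; n=5 → 8; n=6 → 10.
Total orbitals: 2 + 4 + 6 + 8 + 10 = 30.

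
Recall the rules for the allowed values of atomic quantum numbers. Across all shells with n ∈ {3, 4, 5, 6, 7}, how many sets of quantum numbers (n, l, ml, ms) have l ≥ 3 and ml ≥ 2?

60

Count contributing orbitals for each principal shell:
n=4 → 2; n=5 → 5; n=6 → 9; n=7 → 14.
Orbitals: 2 + 5 + 9 + 14 = 30. Including both spin states (ms = ±1/2) gives 2 × 30 = 60 states.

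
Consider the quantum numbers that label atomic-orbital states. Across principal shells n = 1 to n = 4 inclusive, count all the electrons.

60

Shell n has n² orbitals: 1²=1 + 2²=4 + 3²=9 + 4²=16 = 30 orbitals.
Two spin states per orbital: 2 × 30 = 60 electrons.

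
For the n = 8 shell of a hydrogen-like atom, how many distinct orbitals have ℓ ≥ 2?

60

With n = 8 the allowed ℓ are 0, 1, …, 7.
The (ℓ, m_ℓ) pairs meeting ℓ ≥ 2 give: ℓ=2 → 5; ℓ=3 → 7; ℓ=4 → 9; ℓ=5 → 11; ℓ=6 → 13; ℓ=7 → 15.
Total orbitals: 5 + 7 + 9 + 11 + 13 + 15 = 60.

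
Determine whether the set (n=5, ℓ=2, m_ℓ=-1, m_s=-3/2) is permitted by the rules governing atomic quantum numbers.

The spin quantum number for an electron can only be m_s = +1/2 or −1/2; m_s = -3/2 is not one of those.

Invalid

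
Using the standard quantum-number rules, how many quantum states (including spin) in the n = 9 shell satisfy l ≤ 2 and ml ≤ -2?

With n = 9 the allowed l are 0, 1, …, 8.
Contributions: l=2 → 1.
Orbitals: 1. Each orbital carries two spin states, so 1 × 2 = 2 states.

2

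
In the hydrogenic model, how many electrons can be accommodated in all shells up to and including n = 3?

28

Total orbitals = 1² + 2² + 3² = 14. Doubling for spin gives 28 electrons.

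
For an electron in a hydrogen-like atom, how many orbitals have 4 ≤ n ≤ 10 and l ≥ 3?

308

Treat each shell separately and count matching orbitals:
n=4 → 7; n=5 → 16; n=6 → 27; n=7 → 40; n=8 → 55; n=9 → 72; n=10 → 91.
Total orbitals: 7 + 16 + 27 + 40 + 55 + 72 + 91 = 308.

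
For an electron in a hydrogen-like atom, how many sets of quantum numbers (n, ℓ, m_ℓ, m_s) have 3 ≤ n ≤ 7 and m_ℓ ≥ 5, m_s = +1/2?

4

Per-shell orbital counts meeting the constraint:
n=6 → 1; n=7 → 3.
Orbitals: 1 + 3 = 4. With m_s fixed to +1/2 there is one state per orbital, so 4 states.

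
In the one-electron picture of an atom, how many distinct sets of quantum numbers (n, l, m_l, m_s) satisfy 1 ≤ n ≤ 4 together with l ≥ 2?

34

Go shell by shell, enumerating (l, m_l) with l ≥ 2:
n=3 → 5; n=4 → 12.
Orbitals: 5 + 12 = 17. Including both spin states (m_s = ±1/2) gives 2 × 17 = 34 states.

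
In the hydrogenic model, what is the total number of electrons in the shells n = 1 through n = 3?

Shell n has n² orbitals: 1²=1 + 2²=4 + 3²=9 = 14 orbitals.
Two spin states per orbital: 2 × 14 = 28 electrons.

28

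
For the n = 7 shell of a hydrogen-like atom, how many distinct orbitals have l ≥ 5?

Go through l = 0, …, 6 (the values permitted for n = 7).
Per l-value: l=5 → 11; l=6 → 13.
Total orbitals: 11 + 13 = 24.

24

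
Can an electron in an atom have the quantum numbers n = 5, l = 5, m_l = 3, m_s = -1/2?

The orbital quantum number must satisfy 0 ≤ l ≤ n−1. With n = 5 the allowed l values are 0, 1, 2, 3, 4, so l = 5 is out of range.

Invalid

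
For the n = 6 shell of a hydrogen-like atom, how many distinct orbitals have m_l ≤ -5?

1

Orbitals with m_l ≤ -5, by l: l=5 → 1.
Total orbitals: 1.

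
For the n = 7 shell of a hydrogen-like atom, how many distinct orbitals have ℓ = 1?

3

For n = 7, ℓ ranges over 0 … 6.
Contributions: ℓ=1 → 3.
Total orbitals: 3.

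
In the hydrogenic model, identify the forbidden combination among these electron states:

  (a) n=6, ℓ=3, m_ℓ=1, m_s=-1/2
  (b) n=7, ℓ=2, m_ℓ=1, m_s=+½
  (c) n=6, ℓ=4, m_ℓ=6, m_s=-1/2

(c) has |m_ℓ| = 6 > ℓ = 4, violating −ℓ ≤ m_ℓ ≤ ℓ.
The remaining sets (a), (b) satisfy all four rules.

(c)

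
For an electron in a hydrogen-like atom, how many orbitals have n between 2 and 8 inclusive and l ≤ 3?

Treat each shell separately and count matching orbitals:
n=2 → 4; n=3 → 9; n=4 → 16; n=5 → 16; n=6 → 16; n=7 → 16; n=8 → 16.
Total orbitals: 4 + 9 + 16 + 16 + 16 + 16 + 16 = 93.

93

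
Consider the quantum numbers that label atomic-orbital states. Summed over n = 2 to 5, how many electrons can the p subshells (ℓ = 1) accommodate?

A p subshell (ℓ = 1) exists for every n ≥ 2, so shells n = 2, 3, 4, 5 each contribute one — 4 subshells.
Since each p subshell holds 2(2·1+1) = 6 electrons, the total is 4 × 6 = 24.

24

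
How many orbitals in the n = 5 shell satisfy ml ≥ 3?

3

The (l, ml) pairs meeting ml ≥ 3 give: l=3 → 1; l=4 → 2.
Total orbitals: 1 + 2 = 3.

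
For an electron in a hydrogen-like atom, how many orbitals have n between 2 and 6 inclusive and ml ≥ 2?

For each n in the range, tally the orbitals obeying ml ≥ 2:
n=3 → 1; n=4 → 3; n=5 → 6; n=6 → 10.
Total orbitals: 1 + 3 + 6 + 10 = 20.

20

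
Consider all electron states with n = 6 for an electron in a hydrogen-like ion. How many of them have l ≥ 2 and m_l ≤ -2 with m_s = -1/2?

10

For n = 6, l ranges over 0 … 5.
The (l, m_l) pairs meeting l ≥ 2 and m_l ≤ -2 give: l=2 → 1; l=3 → 2; l=4 → 3; l=5 → 4.
Orbitals: 1 + 2 + 3 + 4 = 10. With m_s fixed to a single value there is one state per orbital, giving 10 states.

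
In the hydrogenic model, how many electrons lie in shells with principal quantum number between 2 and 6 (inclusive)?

180

Shell n has n² orbitals: 2²=4 + 3²=9 + 4²=16 + 5²=25 + 6²=36 = 90 orbitals.
Two spin states per orbital: 2 × 90 = 180 electrons.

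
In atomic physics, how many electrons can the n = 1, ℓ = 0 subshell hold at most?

2

A subshell with ℓ = 0 has 2ℓ+1 = 1 orbital, each holding 2 electrons (spin ±1/2), so 1 × 2 = 2.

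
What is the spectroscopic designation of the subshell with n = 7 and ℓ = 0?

7s

ℓ = 0 corresponds to the letter 's', so the subshell is 7s.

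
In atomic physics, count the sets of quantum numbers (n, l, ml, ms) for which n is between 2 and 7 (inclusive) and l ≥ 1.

For each n in the range, tally the orbitals obeying l ≥ 1:
n=2 → 3; n=3 → 8; n=4 → 15; n=5 → 24; n=6 → 35; n=7 → 48.
Orbitals: 3 + 8 + 15 + 24 + 35 + 48 = 133. Including both spin states (ms = ±1/2) gives 2 × 133 = 266 states.

266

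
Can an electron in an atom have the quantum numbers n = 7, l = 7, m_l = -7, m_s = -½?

Not allowed

The orbital quantum number must satisfy 0 ≤ l ≤ n−1. With n = 7 the allowed l values are 0, 1, 2, 3, 4, 5, 6, so l = 7 is out of range.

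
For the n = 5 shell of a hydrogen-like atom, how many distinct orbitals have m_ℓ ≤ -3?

3

Contributions: ℓ=3 → 1; ℓ=4 → 2.
Total orbitals: 1 + 2 = 3.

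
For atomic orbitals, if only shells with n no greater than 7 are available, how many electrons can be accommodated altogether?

Total orbitals = 1² + 2² + 3² + 4² + 5² + 6² + 7² = 140. Doubling for spin gives 280 electrons.

280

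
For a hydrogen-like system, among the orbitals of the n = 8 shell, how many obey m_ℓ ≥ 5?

Contributions: ℓ=5 → 1; ℓ=6 → 2; ℓ=7 → 3.
Total orbitals: 1 + 2 + 3 = 6.

6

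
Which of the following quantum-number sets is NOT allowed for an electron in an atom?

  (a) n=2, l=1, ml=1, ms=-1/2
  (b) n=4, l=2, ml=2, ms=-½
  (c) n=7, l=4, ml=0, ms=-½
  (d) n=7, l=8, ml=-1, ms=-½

(d) has l = 8 ≥ n = 7, violating 0 ≤ l ≤ n−1.
The remaining sets (a), (b), (c) satisfy all four rules.

(d)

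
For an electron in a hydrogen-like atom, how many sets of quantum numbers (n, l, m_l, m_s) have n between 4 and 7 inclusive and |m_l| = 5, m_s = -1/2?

6

Count contributing orbitals for each principal shell:
n=6 → 2; n=7 → 4.
Orbitals: 2 + 4 = 6. With m_s fixed to -1/2 there is one state per orbital, so 6 states.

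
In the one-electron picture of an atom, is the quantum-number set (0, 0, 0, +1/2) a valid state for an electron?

Invalid

The principal quantum number must be a positive integer (n ≥ 1), but here n = 0.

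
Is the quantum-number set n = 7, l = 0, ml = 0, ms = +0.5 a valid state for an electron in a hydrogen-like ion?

n = 7 is a positive integer. l = 0 satisfies 0 ≤ l ≤ n−1 = 6. ml = 0 lies in the range −l … +l (here 0). ms = +1/2 is one of ±1/2.
All four constraints are satisfied.

Valid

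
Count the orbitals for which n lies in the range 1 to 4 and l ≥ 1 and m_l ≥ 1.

Work shell by shell — for each n, count the (l, m_l) pairs that satisfy l ≥ 1 and m_l ≥ 1:
n=2 → 1; n=3 → 3; n=4 → 6.
Total orbitals: 1 + 3 + 6 = 10.

10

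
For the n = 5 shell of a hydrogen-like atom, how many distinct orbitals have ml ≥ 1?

For n = 5, l ranges over 0 … 4.
Orbitals with ml ≥ 1, by l: l=1 → 1; l=2 → 2; l=3 → 3; l=4 → 4.
Total orbitals: 1 + 2 + 3 + 4 = 10.

10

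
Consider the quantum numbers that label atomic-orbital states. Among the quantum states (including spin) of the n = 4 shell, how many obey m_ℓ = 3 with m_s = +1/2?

1

The n = 4 shell has ℓ = 0 through 3; check each.
Orbitals with m_ℓ = 3, by ℓ: ℓ=3 → 1.
Orbitals: 1. With m_s fixed to a single value there is one state per orbital, giving 1 state.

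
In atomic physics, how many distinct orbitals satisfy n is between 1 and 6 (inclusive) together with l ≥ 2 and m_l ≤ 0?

40

Per-shell orbital counts meeting the constraint:
n=3 → 3; n=4 → 7; n=5 → 12; n=6 → 18.
Total orbitals: 3 + 7 + 12 + 18 = 40.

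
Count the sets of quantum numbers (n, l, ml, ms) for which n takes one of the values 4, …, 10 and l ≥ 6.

300

For each n in the range, tally the orbitals obeying l ≥ 6:
n=7 → 13; n=8 → 28; n=9 → 45; n=10 → 64.
Orbitals: 13 + 28 + 45 + 64 = 150. Including both spin states (ms = ±1/2) gives 2 × 150 = 300 states.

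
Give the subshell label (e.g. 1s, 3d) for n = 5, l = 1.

l = 1 corresponds to the letter 'p', so the subshell is 5p.

5p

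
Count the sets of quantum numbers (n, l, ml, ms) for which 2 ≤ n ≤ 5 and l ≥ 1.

100

Treat each shell separately and count matching orbitals:
n=2 → 3; n=3 → 8; n=4 → 15; n=5 → 24.
Orbitals: 3 + 8 + 15 + 24 = 50. Including both spin states (ms = ±1/2) gives 2 × 50 = 100 states.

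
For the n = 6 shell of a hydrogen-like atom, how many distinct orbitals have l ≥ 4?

Go through l = 0, …, 5 (the values permitted for n = 6).
The (l, ml) pairs meeting l ≥ 4 give: l=4 → 9; l=5 → 11.
Total orbitals: 9 + 11 = 20.

20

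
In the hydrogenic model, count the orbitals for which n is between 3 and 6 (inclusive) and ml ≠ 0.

68

Per-shell orbital counts meeting the constraint:
n=3 → 6; n=4 → 12; n=5 → 20; n=6 → 30.
Total orbitals: 6 + 12 + 20 + 30 = 68.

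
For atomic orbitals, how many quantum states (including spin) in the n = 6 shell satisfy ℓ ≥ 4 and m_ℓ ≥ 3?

10

The n = 6 shell has ℓ = 0 through 5; check each.
Per ℓ-value: ℓ=4 → 2; ℓ=5 → 3.
Orbitals: 2 + 3 = 5. Each orbital carries two spin states, so 5 × 2 = 10 states.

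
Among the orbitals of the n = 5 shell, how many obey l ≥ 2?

21

With n = 5 the allowed l are 0, 1, …, 4.
Per l-value: l=2 → 5; l=3 → 7; l=4 → 9.
Total orbitals: 5 + 7 + 9 = 21.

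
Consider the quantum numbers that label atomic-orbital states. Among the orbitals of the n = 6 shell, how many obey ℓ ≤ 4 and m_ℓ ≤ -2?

6

With n = 6 the allowed ℓ are 0, 1, …, 5.
The (ℓ, m_ℓ) pairs meeting ℓ ≤ 4 and m_ℓ ≤ -2 give: ℓ=2 → 1; ℓ=3 → 2; ℓ=4 → 3.
Total orbitals: 1 + 2 + 3 = 6.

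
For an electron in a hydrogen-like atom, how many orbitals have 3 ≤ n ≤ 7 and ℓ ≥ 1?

Count contributing orbitals for each principal shell:
n=3 → 8; n=4 → 15; n=5 → 24; n=6 → 35; n=7 → 48.
Total orbitals: 8 + 15 + 24 + 35 + 48 = 130.

130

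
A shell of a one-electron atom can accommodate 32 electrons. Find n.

n = 4

2n² = 32 ⇒ n² = 16 ⇒ n = 4.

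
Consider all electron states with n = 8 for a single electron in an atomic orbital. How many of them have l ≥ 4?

96

Go through l = 0, …, 7 (the values permitted for n = 8).
Contributions: l=4 → 9; l=5 → 11; l=6 → 13; l=7 → 15.
Orbitals: 9 + 11 + 13 + 15 = 48. Each orbital carries two spin states, so 48 × 2 = 96 states.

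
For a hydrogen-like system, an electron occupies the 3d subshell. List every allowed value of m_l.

-2, -1, 0, 1, 2

The 3d subshell has l = 2, and m_l takes every integer from −l to +l. With l = 2 that gives the 5 values -2, -1, 0, 1, 2.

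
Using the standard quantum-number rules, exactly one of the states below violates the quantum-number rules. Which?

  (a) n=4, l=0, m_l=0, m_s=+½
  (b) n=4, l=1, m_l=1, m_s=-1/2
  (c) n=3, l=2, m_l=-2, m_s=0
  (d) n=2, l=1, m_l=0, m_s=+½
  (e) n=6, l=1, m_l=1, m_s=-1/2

(c)

(c) has m_s = 0, but an electron's spin must be ±1/2.
The remaining sets (a), (b), (d), (e) satisfy all four rules.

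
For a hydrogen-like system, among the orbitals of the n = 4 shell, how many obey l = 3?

The n = 4 shell has l = 0 through 3; check each.
The (l, ml) pairs meeting l = 3 give: l=3 → 7.
Total orbitals: 7.

7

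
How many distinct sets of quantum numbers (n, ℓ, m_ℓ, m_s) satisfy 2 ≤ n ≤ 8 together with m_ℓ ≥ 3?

70

Go shell by shell, enumerating (ℓ, m_ℓ) with m_ℓ ≥ 3:
n=4 → 1; n=5 → 3; n=6 → 6; n=7 → 10; n=8 → 15.
Orbitals: 1 + 3 + 6 + 10 + 15 = 35. Including both spin states (m_s = ±1/2) gives 2 × 35 = 70 states.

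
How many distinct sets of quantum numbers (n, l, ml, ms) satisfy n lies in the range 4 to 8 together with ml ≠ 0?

Per-shell orbital counts meeting the constraint:
n=4 → 12; n=5 → 20; n=6 → 30; n=7 → 42; n=8 → 56.
Orbitals: 12 + 20 + 30 + 42 + 56 = 160. Including both spin states (ms = ±1/2) gives 2 × 160 = 320 states.

320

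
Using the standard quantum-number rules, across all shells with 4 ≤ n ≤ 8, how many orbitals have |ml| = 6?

Per-shell orbital counts meeting the constraint:
n=7 → 2; n=8 → 4.
Total orbitals: 2 + 4 = 6.

6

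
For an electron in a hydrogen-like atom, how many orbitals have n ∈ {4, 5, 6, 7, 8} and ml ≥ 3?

35

Go shell by shell, enumerating (l, ml) with ml ≥ 3:
n=4 → 1; n=5 → 3; n=6 → 6; n=7 → 10; n=8 → 15.
Total orbitals: 1 + 3 + 6 + 10 + 15 = 35.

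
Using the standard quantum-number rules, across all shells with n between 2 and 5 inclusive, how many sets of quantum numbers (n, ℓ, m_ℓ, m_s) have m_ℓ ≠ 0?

Per-shell orbital counts meeting the constraint:
n=2 → 2; n=3 → 6; n=4 → 12; n=5 → 20.
Orbitals: 2 + 6 + 12 + 20 = 40. Including both spin states (m_s = ±1/2) gives 2 × 40 = 80 states.

80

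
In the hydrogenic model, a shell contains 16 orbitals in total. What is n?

n² = 16 ⇒ n = 4.

n = 4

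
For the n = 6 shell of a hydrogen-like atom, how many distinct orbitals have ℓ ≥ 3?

With n = 6 the allowed ℓ are 0, 1, …, 5.
Contributions: ℓ=3 → 7; ℓ=4 → 9; ℓ=5 → 11.
Total orbitals: 7 + 9 + 11 = 27.

27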